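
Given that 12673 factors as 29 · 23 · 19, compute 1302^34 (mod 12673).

Mod 29: 1302 ≡ 26; by Fermat, exponent reduces to 34 mod 28 = 6; 26^6 ≡ 4 (mod 29).
Mod 23: 1302 ≡ 14; by Fermat, exponent reduces to 34 mod 22 = 12; 14^12 ≡ 9 (mod 23).
Mod 19: 1302 ≡ 10; by Fermat, exponent reduces to 34 mod 18 = 16; 10^16 ≡ 4 (mod 19).
Combine by CRT: x ≡ 4 (mod 29), x ≡ 9 (mod 23), x ≡ 4 (mod 19) ⇒ x ≡ 9922 (mod 12673).

9922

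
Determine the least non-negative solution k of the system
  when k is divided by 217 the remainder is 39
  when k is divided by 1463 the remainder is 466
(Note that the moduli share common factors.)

gcd(217, 1463) = 7 and 7 | (466 − 39), so the pair is consistent; merging gives k ≡ 39967 (mod 45353), where 45353 = lcm(217, 1463).
The solution is unique modulo lcm(217, 1463) = 45353.

39967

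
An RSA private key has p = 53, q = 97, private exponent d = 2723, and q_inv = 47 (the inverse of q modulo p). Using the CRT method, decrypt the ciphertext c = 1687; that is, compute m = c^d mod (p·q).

4091

d_p = d mod (p−1) = 2723 mod 52 = 19; d_q = d mod (q−1) = 35.
m₁ = c^(d_p) mod p: c ≡ 44 (mod 53), and 44^19 mod 53 = 10.
m₂ = c^(d_q) mod q: c ≡ 38 (mod 97), and 38^35 mod 97 = 17.
h = q_inv·(m₁ − m₂) mod p = 47·(10 − 17) mod 53 = 42.
m = m₂ + h·q = 17 + 42·97 = 4091.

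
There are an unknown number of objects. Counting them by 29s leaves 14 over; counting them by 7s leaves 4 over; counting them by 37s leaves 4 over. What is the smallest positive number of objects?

The moduli are pairwise coprime; M = 29·7·37 = 7511.
M/29 = 259; 259 ≡ 27 (mod 29); 27·14 ≡ 1, so inverse 14.
M/7 = 1073; 1073 ≡ 2 (mod 7); 2·4 ≡ 1, so inverse 4.
M/37 = 203; 203 ≡ 18 (mod 37); 18·35 ≡ 1, so inverse 35.
N ≡ 14·259·14 + 4·1073·4 + 4·203·35 = 96352.
96352 mod 7511 = 6220.

6220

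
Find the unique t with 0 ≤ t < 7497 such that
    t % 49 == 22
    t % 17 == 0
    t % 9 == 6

From t ≡ 22 (mod 49) write t = 22 + 49s. Substituting into t ≡ 0 (mod 17) gives 49s ≡ 12 (mod 17), and since 15⁻¹ ≡ 8 (mod 17), s ≡ 11. Hence t ≡ 22 + 49·11 = 561 (mod 833).
From t ≡ 561 (mod 833) write t = 561 + 833s. Substituting into t ≡ 6 (mod 9) gives 833s ≡ 3 (mod 9), and since 5⁻¹ ≡ 2 (mod 9), s ≡ 6. Hence t ≡ 561 + 833·6 = 5559 (mod 7497).

5559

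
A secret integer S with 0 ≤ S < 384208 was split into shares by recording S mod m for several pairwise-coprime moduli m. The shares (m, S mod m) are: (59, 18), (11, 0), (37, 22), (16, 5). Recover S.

88341

From S ≡ 18 (mod 59) write S = 18 + 59t. Substituting into S ≡ 0 (mod 11) gives 59t ≡ 4 (mod 11), and since 4⁻¹ ≡ 3 (mod 11), t ≡ 1. Hence S ≡ 18 + 59·1 = 77 (mod 649).
From S ≡ 77 (mod 649) write S = 77 + 649t. Substituting into S ≡ 22 (mod 37) gives 649t ≡ 19 (mod 37), and since 20⁻¹ ≡ 13 (mod 37), t ≡ 25. Hence S ≡ 77 + 649·25 = 16302 (mod 24013).
From S ≡ 16302 (mod 24013) write S = 16302 + 24013t. Substituting into S ≡ 5 (mod 16) gives 24013t ≡ 7 (mod 16), and since 13⁻¹ ≡ 5 (mod 16), t ≡ 3. Hence S ≡ 16302 + 24013·3 = 88341 (mod 384208).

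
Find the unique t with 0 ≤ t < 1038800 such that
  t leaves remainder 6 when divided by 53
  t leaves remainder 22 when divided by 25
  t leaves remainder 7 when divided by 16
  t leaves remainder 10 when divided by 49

529847

The moduli are pairwise coprime; N = 53·25·16·49 = 1038800.
N/53 = 19600; 19600 ≡ 43 (mod 53); 43·37 ≡ 1, so inverse 37.
N/25 = 41552; 41552 ≡ 2 (mod 25); 2·13 ≡ 1, so inverse 13.
N/16 = 64925; 64925 ≡ 13 (mod 16); 13·5 ≡ 1, so inverse 5.
N/49 = 21200; 21200 ≡ 32 (mod 49); 32·23 ≡ 1, so inverse 23.
t ≡ 6·19600·37 + 22·41552·13 + 7·64925·5 + 10·21200·23 = 23383447.
23383447 mod 1038800 = 529847.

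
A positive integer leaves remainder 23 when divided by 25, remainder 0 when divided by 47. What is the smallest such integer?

Combine the congruences pairwise.
From k ≡ 23 (mod 25) write k = 23 + 25t. Substituting into k ≡ 0 (mod 47) gives 25t ≡ 24 (mod 47), and since 25⁻¹ ≡ 32 (mod 47), t ≡ 16. Hence k ≡ 23 + 25·16 = 423 (mod 1175).

423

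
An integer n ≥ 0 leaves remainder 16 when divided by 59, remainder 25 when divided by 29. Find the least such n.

From n ≡ 16 (mod 59) write n = 16 + 59t. Substituting into n ≡ 25 (mod 29) gives 59t ≡ 9 (mod 29), and since 1⁻¹ ≡ 1 (mod 29), t ≡ 9. Hence n ≡ 16 + 59·9 = 547 (mod 1711).

547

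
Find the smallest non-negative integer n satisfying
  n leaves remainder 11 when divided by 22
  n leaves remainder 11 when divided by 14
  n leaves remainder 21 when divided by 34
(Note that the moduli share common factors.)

gcd(22, 14) = 2 and 2 | (11 − 11), so the pair is consistent; merging gives n ≡ 11 (mod 154), where 154 = lcm(22, 14).
gcd(154, 34) = 2 and 2 | (21 − 11), so the pair is consistent; merging gives n ≡ 1551 (mod 2618), where 2618 = lcm(154, 34).
The solution is unique modulo lcm(22, 14, 34) = 2618.

1551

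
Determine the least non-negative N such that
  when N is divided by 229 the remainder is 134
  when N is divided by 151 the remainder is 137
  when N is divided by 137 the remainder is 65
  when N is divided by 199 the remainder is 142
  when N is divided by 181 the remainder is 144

66591851324

The moduli are pairwise coprime; M = 229·151·137·199·181 = 170633637137.
M/229 = 745125053; 745125053 ≡ 44 (mod 229); 44·203 ≡ 1, so inverse 203.
M/151 = 1130024087; 1130024087 ≡ 34 (mod 151); 34·40 ≡ 1, so inverse 40.
M/137 = 1245501001; 1245501001 ≡ 25 (mod 137); 25·11 ≡ 1, so inverse 11.
M/199 = 857455463; 857455463 ≡ 84 (mod 199); 84·154 ≡ 1, so inverse 154.
M/181 = 942727277; 942727277 ≡ 180 (mod 181); 180·180 ≡ 1, so inverse 180.
N ≡ 134·745125053·203 + 137·1130024087·40 + 65·1245501001·11 + 142·857455463·154 + 144·942727277·180 = 70538283988905.
70538283988905 mod 170633637137 = 66591851324.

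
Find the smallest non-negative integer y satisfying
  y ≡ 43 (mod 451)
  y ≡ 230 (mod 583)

1396

gcd(451, 583) = 11 and 11 | (230 − 43), so the pair is consistent; merging gives y ≡ 1396 (mod 23903), where 23903 = lcm(451, 583).
The solution is unique modulo lcm(451, 583) = 23903.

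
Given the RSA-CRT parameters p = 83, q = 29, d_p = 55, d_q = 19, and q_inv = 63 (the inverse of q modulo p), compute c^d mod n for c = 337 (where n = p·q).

m₁ = c^(d_p) mod p: c ≡ 5 (mod 83), and 5^55 mod 83 = 14.
m₂ = c^(d_q) mod q: c ≡ 18 (mod 29), and 18^19 mod 29 = 14.
h = q_inv·(m₁ − m₂) mod p = 63·(14 − 14) mod 83 = 0.
m = m₂ + h·q = 14 + 0·29 = 14.

14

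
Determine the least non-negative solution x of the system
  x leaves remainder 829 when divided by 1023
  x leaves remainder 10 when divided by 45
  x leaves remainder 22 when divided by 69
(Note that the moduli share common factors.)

28450

gcd(1023, 45) = 3 and 3 | (10 − 829), so the pair is consistent; merging gives x ≡ 13105 (mod 15345), where 15345 = lcm(1023, 45).
gcd(15345, 69) = 3 and 3 | (22 − 13105), so the pair is consistent; merging gives x ≡ 28450 (mod 352935), where 352935 = lcm(15345, 69).
The solution is unique modulo lcm(1023, 45, 69) = 352935.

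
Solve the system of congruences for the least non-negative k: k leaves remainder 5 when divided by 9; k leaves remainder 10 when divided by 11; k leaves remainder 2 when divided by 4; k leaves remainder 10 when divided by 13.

4586

The moduli are pairwise coprime; N = 9·11·4·13 = 5148.
N/9 = 572; 572 ≡ 5 (mod 9); 5·2 ≡ 1, so inverse 2.
N/11 = 468; 468 ≡ 6 (mod 11); 6·2 ≡ 1, so inverse 2.
N/4 = 1287; 1287 ≡ 3 (mod 4); 3·3 ≡ 1, so inverse 3.
N/13 = 396; 396 ≡ 6 (mod 13); 6·11 ≡ 1, so inverse 11.
k ≡ 5·572·2 + 10·468·2 + 2·1287·3 + 10·396·11 = 66362.
66362 mod 5148 = 4586.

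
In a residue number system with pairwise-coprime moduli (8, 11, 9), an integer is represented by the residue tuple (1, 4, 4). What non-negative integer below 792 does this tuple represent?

From x ≡ 1 (mod 8) write x = 1 + 8t. Substituting into x ≡ 4 (mod 11) gives 8t ≡ 3 (mod 11), and since 8⁻¹ ≡ 7 (mod 11), t ≡ 10. Hence x ≡ 1 + 8·10 = 81 (mod 88).
From x ≡ 81 (mod 88) write x = 81 + 88t. Substituting into x ≡ 4 (mod 9) gives 88t ≡ 4 (mod 9), and since 7⁻¹ ≡ 4 (mod 9), t ≡ 7. Hence x ≡ 81 + 88·7 = 697 (mod 792).

697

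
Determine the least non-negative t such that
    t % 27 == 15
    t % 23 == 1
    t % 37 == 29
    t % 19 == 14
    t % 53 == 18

5294877

From t ≡ 15 (mod 27) write t = 15 + 27s. Substituting into t ≡ 1 (mod 23) gives 27s ≡ 9 (mod 23), and since 4⁻¹ ≡ 6 (mod 23), s ≡ 8. Hence t ≡ 15 + 27·8 = 231 (mod 621).
From t ≡ 231 (mod 621) write t = 231 + 621s. Substituting into t ≡ 29 (mod 37) gives 621s ≡ 20 (mod 37), and since 29⁻¹ ≡ 23 (mod 37), s ≡ 16. Hence t ≡ 231 + 621·16 = 10167 (mod 22977).
From t ≡ 10167 (mod 22977) write t = 10167 + 22977s. Substituting into t ≡ 14 (mod 19) gives 22977s ≡ 12 (mod 19), and since 6⁻¹ ≡ 16 (mod 19), s ≡ 2. Hence t ≡ 10167 + 22977·2 = 56121 (mod 436563).
From t ≡ 56121 (mod 436563) write t = 56121 + 436563s. Substituting into t ≡ 18 (mod 53) gives 436563s ≡ 24 (mod 53), and since 2⁻¹ ≡ 27 (mod 53), s ≡ 12. Hence t ≡ 56121 + 436563·12 = 5294877 (mod 23137839).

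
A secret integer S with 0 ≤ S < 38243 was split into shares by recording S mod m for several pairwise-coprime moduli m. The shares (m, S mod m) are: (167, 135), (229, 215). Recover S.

29527

From S ≡ 135 (mod 167) write S = 135 + 167t. Substituting into S ≡ 215 (mod 229) gives 167t ≡ 80 (mod 229), and since 167⁻¹ ≡ 48 (mod 229), t ≡ 176. Hence S ≡ 135 + 167·176 = 29527 (mod 38243).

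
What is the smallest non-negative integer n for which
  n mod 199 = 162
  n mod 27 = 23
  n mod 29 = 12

The moduli are pairwise coprime; M = 199·27·29 = 155817.
M/199 = 783; 783 ≡ 186 (mod 199); 186·153 ≡ 1, so inverse 153.
M/27 = 5771; 5771 ≡ 20 (mod 27); 20·23 ≡ 1, so inverse 23.
M/29 = 5373; 5373 ≡ 8 (mod 29); 8·11 ≡ 1, so inverse 11.
n ≡ 162·783·153 + 23·5771·23 + 12·5373·11 = 23169533.
23169533 mod 155817 = 108617.

108617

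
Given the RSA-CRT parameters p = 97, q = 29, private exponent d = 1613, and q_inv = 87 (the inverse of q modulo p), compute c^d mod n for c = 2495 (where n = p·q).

d_p = d mod (p−1) = 1613 mod 96 = 77; d_q = d mod (q−1) = 17.
m₁ = c^(d_p) mod p: c ≡ 70 (mod 97), and 70^77 mod 97 = 85.
m₂ = c^(d_q) mod q: c ≡ 1 (mod 29), and 1^17 mod 29 = 1.
h = q_inv·(m₁ − m₂) mod p = 87·(85 − 1) mod 97 = 33.
m = m₂ + h·q = 1 + 33·29 = 958.

958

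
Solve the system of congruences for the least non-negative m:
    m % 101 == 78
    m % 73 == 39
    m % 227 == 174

110269

The moduli are pairwise coprime; N = 101·73·227 = 1673671.
N/101 = 16571; 16571 ≡ 7 (mod 101); 7·29 ≡ 1, so inverse 29.
N/73 = 22927; 22927 ≡ 5 (mod 73); 5·44 ≡ 1, so inverse 44.
N/227 = 7373; 7373 ≡ 109 (mod 227); 109·25 ≡ 1, so inverse 25.
m ≡ 78·16571·29 + 39·22927·44 + 174·7373·25 = 108898884.
108898884 mod 1673671 = 110269.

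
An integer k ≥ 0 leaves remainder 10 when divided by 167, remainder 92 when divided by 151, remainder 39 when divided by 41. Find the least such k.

1012698

The moduli are pairwise coprime; N = 167·151·41 = 1033897.
N/167 = 6191; 6191 ≡ 12 (mod 167); 12·14 ≡ 1, so inverse 14.
N/151 = 6847; 6847 ≡ 52 (mod 151); 52·61 ≡ 1, so inverse 61.
N/41 = 25217; 25217 ≡ 2 (mod 41); 2·21 ≡ 1, so inverse 21.
k ≡ 10·6191·14 + 92·6847·61 + 39·25217·21 = 59944827.
59944827 mod 1033897 = 1012698.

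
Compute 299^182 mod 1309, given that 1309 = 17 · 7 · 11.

Mod 17: 299 ≡ 10; by Fermat, exponent reduces to 182 mod 16 = 6; 10^6 ≡ 9 (mod 17).
Mod 7: 299 ≡ 5; by Fermat, exponent reduces to 182 mod 6 = 2; 5^2 ≡ 4 (mod 7).
Mod 11: 299 ≡ 2; by Fermat, exponent reduces to 182 mod 10 = 2; 2^2 ≡ 4 (mod 11).
Combine by CRT: x ≡ 9 (mod 17), x ≡ 4 (mod 7), x ≡ 4 (mod 11) ⇒ x ≡ 774 (mod 1309).

774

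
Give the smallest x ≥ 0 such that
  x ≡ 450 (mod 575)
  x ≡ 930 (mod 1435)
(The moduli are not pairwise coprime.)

Combine the congruences pairwise.
gcd(575, 1435) = 5 and 5 | (930 − 450), so the pair is consistent; merging gives x ≡ 111425 (mod 165025), where 165025 = lcm(575, 1435).
The solution is unique modulo lcm(575, 1435) = 165025.

111425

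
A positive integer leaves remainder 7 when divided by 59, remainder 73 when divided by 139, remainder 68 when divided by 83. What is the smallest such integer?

489353

Combine the congruences pairwise.
From a ≡ 7 (mod 59) write a = 7 + 59t. Substituting into a ≡ 73 (mod 139) gives 59t ≡ 66 (mod 139), and since 59⁻¹ ≡ 33 (mod 139), t ≡ 93. Hence a ≡ 7 + 59·93 = 5494 (mod 8201).
From a ≡ 5494 (mod 8201) write a = 5494 + 8201t. Substituting into a ≡ 68 (mod 83) gives 8201t ≡ 52 (mod 83), and since 67⁻¹ ≡ 57 (mod 83), t ≡ 59. Hence a ≡ 5494 + 8201·59 = 489353 (mod 680683).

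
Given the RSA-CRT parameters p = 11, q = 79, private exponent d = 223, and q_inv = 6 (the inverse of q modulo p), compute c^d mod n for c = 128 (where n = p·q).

2

d_p = d mod (p−1) = 223 mod 10 = 3; d_q = d mod (q−1) = 67.
m₁ = c^(d_p) mod p: c ≡ 7 (mod 11), and 7^3 mod 11 = 2.
m₂ = c^(d_q) mod q: c ≡ 49 (mod 79), and 49^67 mod 79 = 2.
h = q_inv·(m₁ − m₂) mod p = 6·(2 − 2) mod 11 = 0.
m = m₂ + h·q = 2 + 0·79 = 2.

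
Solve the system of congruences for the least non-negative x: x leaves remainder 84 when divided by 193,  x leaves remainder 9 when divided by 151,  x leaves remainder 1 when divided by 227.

From x ≡ 84 (mod 193) write x = 84 + 193t. Substituting into x ≡ 9 (mod 151) gives 193t ≡ 76 (mod 151), and since 42⁻¹ ≡ 18 (mod 151), t ≡ 9. Hence x ≡ 84 + 193·9 = 1821 (mod 29143).
From x ≡ 1821 (mod 29143) write x = 1821 + 29143t. Substituting into x ≡ 1 (mod 227) gives 29143t ≡ 223 (mod 227), and since 87⁻¹ ≡ 167 (mod 227), t ≡ 13. Hence x ≡ 1821 + 29143·13 = 380680 (mod 6615461).

380680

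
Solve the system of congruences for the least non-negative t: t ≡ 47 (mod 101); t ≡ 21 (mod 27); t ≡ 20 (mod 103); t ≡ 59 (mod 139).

From t ≡ 47 (mod 101) write t = 47 + 101s. Substituting into t ≡ 21 (mod 27) gives 101s ≡ 1 (mod 27), and since 20⁻¹ ≡ 23 (mod 27), s ≡ 23. Hence t ≡ 47 + 101·23 = 2370 (mod 2727).
From t ≡ 2370 (mod 2727) write t = 2370 + 2727s. Substituting into t ≡ 20 (mod 103) gives 2727s ≡ 19 (mod 103), and since 49⁻¹ ≡ 82 (mod 103), s ≡ 13. Hence t ≡ 2370 + 2727·13 = 37821 (mod 280881).
From t ≡ 37821 (mod 280881) write t = 37821 + 280881s. Substituting into t ≡ 59 (mod 139) gives 280881s ≡ 46 (mod 139), and since 101⁻¹ ≡ 128 (mod 139), s ≡ 50. Hence t ≡ 37821 + 280881·50 = 14081871 (mod 39042459).

14081871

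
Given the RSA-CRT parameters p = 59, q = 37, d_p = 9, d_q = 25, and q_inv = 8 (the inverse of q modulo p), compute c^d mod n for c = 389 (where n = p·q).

m₁ = c^(d_p) mod p: c ≡ 35 (mod 59), and 35^9 mod 59 = 9.
m₂ = c^(d_q) mod q: c ≡ 19 (mod 37), and 19^25 mod 37 = 13.
h = q_inv·(m₁ − m₂) mod p = 8·(9 − 13) mod 59 = 27.
m = m₂ + h·q = 13 + 27·37 = 1012.

1012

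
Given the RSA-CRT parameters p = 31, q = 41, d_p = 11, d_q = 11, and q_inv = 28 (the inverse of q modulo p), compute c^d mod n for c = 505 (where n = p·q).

76

m₁ = c^(d_p) mod p: c ≡ 9 (mod 31), and 9^11 mod 31 = 14.
m₂ = c^(d_q) mod q: c ≡ 13 (mod 41), and 13^11 mod 41 = 35.
h = q_inv·(m₁ − m₂) mod p = 28·(14 − 35) mod 31 = 1.
m = m₂ + h·q = 35 + 1·41 = 76.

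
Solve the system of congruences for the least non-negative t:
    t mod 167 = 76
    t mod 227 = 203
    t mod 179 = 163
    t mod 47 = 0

Combine the congruences pairwise.
From t ≡ 76 (mod 167) write t = 76 + 167s. Substituting into t ≡ 203 (mod 227) gives 167s ≡ 127 (mod 227), and since 167⁻¹ ≡ 87 (mod 227), s ≡ 153. Hence t ≡ 76 + 167·153 = 25627 (mod 37909).
From t ≡ 25627 (mod 37909) write t = 25627 + 37909s. Substituting into t ≡ 163 (mod 179) gives 37909s ≡ 133 (mod 179), and since 140⁻¹ ≡ 78 (mod 179), s ≡ 171. Hence t ≡ 25627 + 37909·171 = 6508066 (mod 6785711).
From t ≡ 6508066 (mod 6785711) write t = 6508066 + 6785711s. Substituting into t ≡ 0 (mod 47) gives 6785711s ≡ 24 (mod 47), and since 39⁻¹ ≡ 41 (mod 47), s ≡ 44. Hence t ≡ 6508066 + 6785711·44 = 305079350 (mod 318928417).

305079350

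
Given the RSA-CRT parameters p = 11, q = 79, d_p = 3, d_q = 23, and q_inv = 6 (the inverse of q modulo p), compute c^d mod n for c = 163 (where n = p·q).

m₁ = c^(d_p) mod p: c ≡ 9 (mod 11), and 9^3 mod 11 = 3.
m₂ = c^(d_q) mod q: c ≡ 5 (mod 79), and 5^23 mod 79 = 51.
h = q_inv·(m₁ − m₂) mod p = 6·(3 − 51) mod 11 = 9.
m = m₂ + h·q = 51 + 9·79 = 762.

762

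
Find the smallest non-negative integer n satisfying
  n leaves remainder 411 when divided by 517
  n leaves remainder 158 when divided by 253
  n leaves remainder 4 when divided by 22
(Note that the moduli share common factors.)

gcd(517, 253) = 11 and 11 | (158 − 411), so the pair is consistent; merging gives n ≡ 411 (mod 11891), where 11891 = lcm(517, 253).
gcd(11891, 22) = 11 and 11 | (4 − 411), so the pair is consistent; merging gives n ≡ 12302 (mod 23782), where 23782 = lcm(11891, 22).
The solution is unique modulo lcm(517, 253, 22) = 23782.

12302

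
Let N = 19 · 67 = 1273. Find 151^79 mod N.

Mod 19: 151 ≡ 18; by Fermat, exponent reduces to 79 mod 18 = 7; 18^7 ≡ 18 (mod 19).
Mod 67: 151 ≡ 17; by Fermat, exponent reduces to 79 mod 66 = 13; 17^13 ≡ 6 (mod 67).
Combine by CRT: x ≡ 18 (mod 19), x ≡ 6 (mod 67) ⇒ x ≡ 341 (mod 1273).

341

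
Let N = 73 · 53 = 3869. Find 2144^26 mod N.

Mod 73: 2144 ≡ 27; 27^26 ≡ 72 (mod 73).
Mod 53: 2144 ≡ 24; 24^26 ≡ 1 (mod 53).
Combine by CRT: x ≡ 72 (mod 73), x ≡ 1 (mod 53) ⇒ x ≡ 1167 (mod 3869).

1167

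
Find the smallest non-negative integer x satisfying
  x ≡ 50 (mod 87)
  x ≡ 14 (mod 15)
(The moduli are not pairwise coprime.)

224

Combine the congruences pairwise.
gcd(87, 15) = 3 and 3 | (14 − 50), so the pair is consistent; merging gives x ≡ 224 (mod 435), where 435 = lcm(87, 15).
The solution is unique modulo lcm(87, 15) = 435.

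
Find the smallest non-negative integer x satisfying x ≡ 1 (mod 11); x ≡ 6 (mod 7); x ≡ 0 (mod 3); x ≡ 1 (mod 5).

111

The moduli are pairwise coprime; N = 11·7·3·5 = 1155.
N/11 = 105; 105 ≡ 6 (mod 11); 6·2 ≡ 1, so inverse 2.
N/7 = 165; 165 ≡ 4 (mod 7); 4·2 ≡ 1, so inverse 2.
N/3 = 385; 385 ≡ 1 (mod 3), inverse 1.
N/5 = 231; 231 ≡ 1 (mod 5), inverse 1.
x ≡ 1·105·2 + 6·165·2 + 0·385·1 + 1·231·1 = 2421.
2421 mod 1155 = 111.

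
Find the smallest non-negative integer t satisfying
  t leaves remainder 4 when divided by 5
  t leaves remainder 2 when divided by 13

54

From t ≡ 4 (mod 5) write t = 4 + 5s. Substituting into t ≡ 2 (mod 13) gives 5s ≡ 11 (mod 13), and since 5⁻¹ ≡ 8 (mod 13), s ≡ 10. Hence t ≡ 4 + 5·10 = 54 (mod 65).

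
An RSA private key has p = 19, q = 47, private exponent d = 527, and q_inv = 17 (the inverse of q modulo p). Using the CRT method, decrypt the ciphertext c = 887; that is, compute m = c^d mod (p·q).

d_p = d mod (p−1) = 527 mod 18 = 5; d_q = d mod (q−1) = 21.
m₁ = c^(d_p) mod p: c ≡ 13 (mod 19), and 13^5 mod 19 = 14.
m₂ = c^(d_q) mod q: c ≡ 41 (mod 47), and 41^21 mod 47 = 30.
h = q_inv·(m₁ − m₂) mod p = 17·(14 − 30) mod 19 = 13.
m = m₂ + h·q = 30 + 13·47 = 641.

641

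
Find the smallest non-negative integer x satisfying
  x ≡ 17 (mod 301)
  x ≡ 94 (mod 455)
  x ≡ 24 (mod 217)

gcd(301, 455) = 7 and 7 | (94 − 17), so the pair is consistent; merging gives x ≡ 9649 (mod 19565), where 19565 = lcm(301, 455).
gcd(19565, 217) = 7 and 7 | (24 − 9649), so the pair is consistent; merging gives x ≡ 87909 (mod 606515), where 606515 = lcm(19565, 217).
The solution is unique modulo lcm(301, 455, 217) = 606515.

87909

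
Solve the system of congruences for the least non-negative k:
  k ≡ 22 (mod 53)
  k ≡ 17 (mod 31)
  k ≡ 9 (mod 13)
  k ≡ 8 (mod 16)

The moduli are pairwise coprime; N = 53·31·13·16 = 341744.
N/53 = 6448; 6448 ≡ 35 (mod 53); 35·50 ≡ 1, so inverse 50.
N/31 = 11024; 11024 ≡ 19 (mod 31); 19·18 ≡ 1, so inverse 18.
N/13 = 26288; 26288 ≡ 2 (mod 13); 2·7 ≡ 1, so inverse 7.
N/16 = 21359; 21359 ≡ 15 (mod 16); 15·15 ≡ 1, so inverse 15.
k ≡ 22·6448·50 + 17·11024·18 + 9·26288·7 + 8·21359·15 = 14685368.
14685368 mod 341744 = 332120.

332120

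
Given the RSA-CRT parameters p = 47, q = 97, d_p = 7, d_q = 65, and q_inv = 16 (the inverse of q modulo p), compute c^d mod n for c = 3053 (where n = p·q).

3538

m₁ = c^(d_p) mod p: c ≡ 45 (mod 47), and 45^7 mod 47 = 13.
m₂ = c^(d_q) mod q: c ≡ 46 (mod 97), and 46^65 mod 97 = 46.
h = q_inv·(m₁ − m₂) mod p = 16·(13 − 46) mod 47 = 36.
m = m₂ + h·q = 46 + 36·97 = 3538.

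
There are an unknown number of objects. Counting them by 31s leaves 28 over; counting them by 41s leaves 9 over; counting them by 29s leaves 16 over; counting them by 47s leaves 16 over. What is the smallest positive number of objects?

1547021

The moduli are pairwise coprime; M = 31·41·29·47 = 1732373.
M/31 = 55883; 55883 ≡ 21 (mod 31); 21·3 ≡ 1, so inverse 3.
M/41 = 42253; 42253 ≡ 23 (mod 41); 23·25 ≡ 1, so inverse 25.
M/29 = 59737; 59737 ≡ 26 (mod 29); 26·19 ≡ 1, so inverse 19.
M/47 = 36859; 36859 ≡ 11 (mod 47); 11·30 ≡ 1, so inverse 30.
N ≡ 28·55883·3 + 9·42253·25 + 16·59737·19 + 16·36859·30 = 50053465.
50053465 mod 1732373 = 1547021.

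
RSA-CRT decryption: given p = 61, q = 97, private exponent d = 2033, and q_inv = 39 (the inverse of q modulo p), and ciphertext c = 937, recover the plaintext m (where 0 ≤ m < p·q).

4526

d_p = d mod (p−1) = 2033 mod 60 = 53; d_q = d mod (q−1) = 17.
m₁ = c^(d_p) mod p: c ≡ 22 (mod 61), and 22^53 mod 61 = 12.
m₂ = c^(d_q) mod q: c ≡ 64 (mod 97), and 64^17 mod 97 = 64.
h = q_inv·(m₁ − m₂) mod p = 39·(12 − 64) mod 61 = 46.
m = m₂ + h·q = 64 + 46·97 = 4526.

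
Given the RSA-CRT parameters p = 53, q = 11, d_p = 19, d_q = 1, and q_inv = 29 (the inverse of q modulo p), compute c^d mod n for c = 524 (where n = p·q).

546

m₁ = c^(d_p) mod p: c ≡ 47 (mod 53), and 47^19 mod 53 = 16.
m₂ = c^(d_q) mod q: c ≡ 7 (mod 11), and 7^1 mod 11 = 7.
h = q_inv·(m₁ − m₂) mod p = 29·(16 − 7) mod 53 = 49.
m = m₂ + h·q = 7 + 49·11 = 546.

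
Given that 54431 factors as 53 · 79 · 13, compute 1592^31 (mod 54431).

44064

Mod 53: 1592 ≡ 2; 2^31 ≡ 21 (mod 53).
Mod 79: 1592 ≡ 12; 12^31 ≡ 61 (mod 79).
Mod 13: 1592 ≡ 6; by Fermat, exponent reduces to 31 mod 12 = 7; 6^7 ≡ 7 (mod 13).
Combine by CRT: x ≡ 21 (mod 53), x ≡ 61 (mod 79), x ≡ 7 (mod 13) ⇒ x ≡ 44064 (mod 54431).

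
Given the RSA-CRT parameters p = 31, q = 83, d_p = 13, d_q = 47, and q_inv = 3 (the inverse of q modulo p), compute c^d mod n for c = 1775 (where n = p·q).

1039

m₁ = c^(d_p) mod p: c ≡ 8 (mod 31), and 8^13 mod 31 = 16.
m₂ = c^(d_q) mod q: c ≡ 32 (mod 83), and 32^47 mod 83 = 43.
h = q_inv·(m₁ − m₂) mod p = 3·(16 − 43) mod 31 = 12.
m = m₂ + h·q = 43 + 12·83 = 1039.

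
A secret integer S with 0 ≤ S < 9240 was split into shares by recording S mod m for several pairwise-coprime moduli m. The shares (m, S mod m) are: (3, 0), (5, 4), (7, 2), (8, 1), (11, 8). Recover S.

The moduli are pairwise coprime; N = 3·5·7·8·11 = 9240.
N/3 = 3080; 3080 ≡ 2 (mod 3); 2·2 ≡ 1, so inverse 2.
N/5 = 1848; 1848 ≡ 3 (mod 5); 3·2 ≡ 1, so inverse 2.
N/7 = 1320; 1320 ≡ 4 (mod 7); 4·2 ≡ 1, so inverse 2.
N/8 = 1155; 1155 ≡ 3 (mod 8); 3·3 ≡ 1, so inverse 3.
N/11 = 840; 840 ≡ 4 (mod 11); 4·3 ≡ 1, so inverse 3.
S ≡ 0·3080·2 + 4·1848·2 + 2·1320·2 + 1·1155·3 + 8·840·3 = 43689.
43689 mod 9240 = 6729.

6729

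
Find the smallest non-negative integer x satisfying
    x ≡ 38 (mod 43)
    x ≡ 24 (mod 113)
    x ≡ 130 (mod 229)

The moduli are pairwise coprime; N = 43·113·229 = 1112711.
N/43 = 25877; 25877 ≡ 34 (mod 43); 34·19 ≡ 1, so inverse 19.
N/113 = 9847; 9847 ≡ 16 (mod 113); 16·106 ≡ 1, so inverse 106.
N/229 = 4859; 4859 ≡ 50 (mod 229); 50·142 ≡ 1, so inverse 142.
x ≡ 38·25877·19 + 24·9847·106 + 130·4859·142 = 133431102.
133431102 mod 1112711 = 1018493.

1018493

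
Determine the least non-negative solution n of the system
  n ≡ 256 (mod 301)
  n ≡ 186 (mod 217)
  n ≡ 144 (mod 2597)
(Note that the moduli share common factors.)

gcd(301, 217) = 7 and 7 | (186 − 256), so the pair is consistent; merging gives n ≡ 7781 (mod 9331), where 9331 = lcm(301, 217).
gcd(9331, 2597) = 7 and 7 | (144 − 7781), so the pair is consistent; merging gives n ≡ 3124335 (mod 3461801), where 3461801 = lcm(9331, 2597).
The solution is unique modulo lcm(301, 217, 2597) = 3461801.

3124335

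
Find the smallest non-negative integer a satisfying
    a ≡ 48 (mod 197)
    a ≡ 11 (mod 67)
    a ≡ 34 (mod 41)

414339

From a ≡ 48 (mod 197) write a = 48 + 197t. Substituting into a ≡ 11 (mod 67) gives 197t ≡ 30 (mod 67), and since 63⁻¹ ≡ 50 (mod 67), t ≡ 26. Hence a ≡ 48 + 197·26 = 5170 (mod 13199).
From a ≡ 5170 (mod 13199) write a = 5170 + 13199t. Substituting into a ≡ 34 (mod 41) gives 13199t ≡ 30 (mod 41), and since 38⁻¹ ≡ 27 (mod 41), t ≡ 31. Hence a ≡ 5170 + 13199·31 = 414339 (mod 541159).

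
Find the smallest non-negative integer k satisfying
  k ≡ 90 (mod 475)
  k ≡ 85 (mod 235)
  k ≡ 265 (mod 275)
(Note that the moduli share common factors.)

44265

Combine the congruences pairwise.
gcd(475, 235) = 5 and 5 | (85 − 90), so the pair is consistent; merging gives k ≡ 21940 (mod 22325), where 22325 = lcm(475, 235).
gcd(22325, 275) = 25 and 25 | (265 − 21940), so the pair is consistent; merging gives k ≡ 44265 (mod 245575), where 245575 = lcm(22325, 275).
The solution is unique modulo lcm(475, 235, 275) = 245575.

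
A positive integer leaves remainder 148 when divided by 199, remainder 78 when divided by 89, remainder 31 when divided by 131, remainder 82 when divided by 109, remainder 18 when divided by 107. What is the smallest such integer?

The moduli are pairwise coprime; N = 199·89·131·109·107 = 27059804483.
N/199 = 135978917; 135978917 ≡ 28 (mod 199); 28·64 ≡ 1, so inverse 64.
N/89 = 304042747; 304042747 ≡ 57 (mod 89); 57·25 ≡ 1, so inverse 25.
N/131 = 206563393; 206563393 ≡ 104 (mod 131); 104·97 ≡ 1, so inverse 97.
N/109 = 248255087; 248255087 ≡ 66 (mod 109); 66·38 ≡ 1, so inverse 38.
N/107 = 252895369; 252895369 ≡ 13 (mod 107); 13·33 ≡ 1, so inverse 33.
t ≡ 148·135978917·64 + 78·304042747·25 + 31·206563393·97 + 82·248255087·38 + 18·252895369·33 = 3425794481503.
3425794481503 mod 27059804483 = 16259116645.

16259116645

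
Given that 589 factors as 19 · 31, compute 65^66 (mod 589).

Mod 19: 65 ≡ 8; by Fermat, exponent reduces to 66 mod 18 = 12; 8^12 ≡ 1 (mod 19).
Mod 31: 65 ≡ 3; by Fermat, exponent reduces to 66 mod 30 = 6; 3^6 ≡ 16 (mod 31).
Combine by CRT: x ≡ 1 (mod 19), x ≡ 16 (mod 31) ⇒ x ≡ 419 (mod 589).

419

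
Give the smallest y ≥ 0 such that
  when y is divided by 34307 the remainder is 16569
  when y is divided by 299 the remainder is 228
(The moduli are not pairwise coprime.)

Combine the congruences pairwise.
gcd(34307, 299) = 13 and 13 | (228 − 16569), so the pair is consistent; merging gives y ≡ 496867 (mod 789061), where 789061 = lcm(34307, 299).
The solution is unique modulo lcm(34307, 299) = 789061.

496867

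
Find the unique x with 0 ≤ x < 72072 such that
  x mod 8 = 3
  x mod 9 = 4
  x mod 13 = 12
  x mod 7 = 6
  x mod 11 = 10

52051

The moduli are pairwise coprime; N = 8·9·13·7·11 = 72072.
N/8 = 9009; 9009 ≡ 1 (mod 8), inverse 1.
N/9 = 8008; 8008 ≡ 7 (mod 9); 7·4 ≡ 1, so inverse 4.
N/13 = 5544; 5544 ≡ 6 (mod 13); 6·11 ≡ 1, so inverse 11.
N/7 = 10296; 10296 ≡ 6 (mod 7); 6·6 ≡ 1, so inverse 6.
N/11 = 6552; 6552 ≡ 7 (mod 11); 7·8 ≡ 1, so inverse 8.
x ≡ 3·9009·1 + 4·8008·4 + 12·5544·11 + 6·10296·6 + 10·6552·8 = 1781779.
1781779 mod 72072 = 52051.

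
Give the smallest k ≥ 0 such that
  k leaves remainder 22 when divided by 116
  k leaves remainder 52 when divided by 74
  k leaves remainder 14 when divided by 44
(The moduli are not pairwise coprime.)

Combine the congruences pairwise.
gcd(116, 74) = 2 and 2 | (52 − 22), so the pair is consistent; merging gives k ≡ 718 (mod 4292), where 4292 = lcm(116, 74).
gcd(4292, 44) = 4 and 4 | (14 − 718), so the pair is consistent; merging gives k ≡ 718 (mod 47212), where 47212 = lcm(4292, 44).
The solution is unique modulo lcm(116, 74, 44) = 47212.

718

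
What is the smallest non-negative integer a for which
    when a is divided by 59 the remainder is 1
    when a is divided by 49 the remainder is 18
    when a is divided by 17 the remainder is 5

The moduli are pairwise coprime; N = 59·49·17 = 49147.
N/59 = 833; 833 ≡ 7 (mod 59); 7·17 ≡ 1, so inverse 17.
N/49 = 1003; 1003 ≡ 23 (mod 49); 23·32 ≡ 1, so inverse 32.
N/17 = 2891; 2891 ≡ 1 (mod 17), inverse 1.
a ≡ 1·833·17 + 18·1003·32 + 5·2891·1 = 606344.
606344 mod 49147 = 16580.

16580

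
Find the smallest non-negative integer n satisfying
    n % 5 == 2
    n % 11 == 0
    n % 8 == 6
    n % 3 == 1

22

Combine the congruences pairwise.
From n ≡ 2 (mod 5) write n = 2 + 5t. Substituting into n ≡ 0 (mod 11) gives 5t ≡ 9 (mod 11), and since 5⁻¹ ≡ 9 (mod 11), t ≡ 4. Hence n ≡ 2 + 5·4 = 22 (mod 55).
From n ≡ 22 (mod 55) write n = 22 + 55t. Substituting into n ≡ 6 (mod 8) gives 55t ≡ 0 (mod 8), and since 7⁻¹ ≡ 7 (mod 8), t ≡ 0. Hence n ≡ 22 + 55·0 = 22 (mod 440).
From n ≡ 22 (mod 440) write n = 22 + 440t. Substituting into n ≡ 1 (mod 3) gives 440t ≡ 0 (mod 3), and since 2⁻¹ ≡ 2 (mod 3), t ≡ 0. Hence n ≡ 22 + 440·0 = 22 (mod 1320).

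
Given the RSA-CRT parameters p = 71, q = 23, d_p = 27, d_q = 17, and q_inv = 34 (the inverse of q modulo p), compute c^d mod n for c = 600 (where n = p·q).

m₁ = c^(d_p) mod p: c ≡ 32 (mod 71), and 32^27 mod 71 = 20.
m₂ = c^(d_q) mod q: c ≡ 2 (mod 23), and 2^17 mod 23 = 18.
h = q_inv·(m₁ − m₂) mod p = 34·(20 − 18) mod 71 = 68.
m = m₂ + h·q = 18 + 68·23 = 1582.

1582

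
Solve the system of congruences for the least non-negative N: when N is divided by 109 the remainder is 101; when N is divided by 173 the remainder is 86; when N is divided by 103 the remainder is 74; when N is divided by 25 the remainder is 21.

37739171

Combine the congruences pairwise.
From N ≡ 101 (mod 109) write N = 101 + 109t. Substituting into N ≡ 86 (mod 173) gives 109t ≡ 158 (mod 173), and since 109⁻¹ ≡ 100 (mod 173), t ≡ 57. Hence N ≡ 101 + 109·57 = 6314 (mod 18857).
From N ≡ 6314 (mod 18857) write N = 6314 + 18857t. Substituting into N ≡ 74 (mod 103) gives 18857t ≡ 43 (mod 103), and since 8⁻¹ ≡ 13 (mod 103), t ≡ 44. Hence N ≡ 6314 + 18857·44 = 836022 (mod 1942271).
From N ≡ 836022 (mod 1942271) write N = 836022 + 1942271t. Substituting into N ≡ 21 (mod 25) gives 1942271t ≡ 24 (mod 25), and since 21⁻¹ ≡ 6 (mod 25), t ≡ 19. Hence N ≡ 836022 + 1942271·19 = 37739171 (mod 48556775).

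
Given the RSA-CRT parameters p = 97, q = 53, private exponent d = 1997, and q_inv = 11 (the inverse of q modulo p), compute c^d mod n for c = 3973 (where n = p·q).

1595

d_p = d mod (p−1) = 1997 mod 96 = 77; d_q = d mod (q−1) = 21.
m₁ = c^(d_p) mod p: c ≡ 93 (mod 97), and 93^77 mod 97 = 43.
m₂ = c^(d_q) mod q: c ≡ 51 (mod 53), and 51^21 mod 53 = 5.
h = q_inv·(m₁ − m₂) mod p = 11·(43 − 5) mod 97 = 30.
m = m₂ + h·q = 5 + 30·53 = 1595.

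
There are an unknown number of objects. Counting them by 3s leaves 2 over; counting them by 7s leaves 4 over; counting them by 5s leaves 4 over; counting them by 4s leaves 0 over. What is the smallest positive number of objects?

284

The moduli are pairwise coprime; M = 3·7·5·4 = 420.
M/3 = 140; 140 ≡ 2 (mod 3); 2·2 ≡ 1, so inverse 2.
M/7 = 60; 60 ≡ 4 (mod 7); 4·2 ≡ 1, so inverse 2.
M/5 = 84; 84 ≡ 4 (mod 5); 4·4 ≡ 1, so inverse 4.
M/4 = 105; 105 ≡ 1 (mod 4), inverse 1.
N ≡ 2·140·2 + 4·60·2 + 4·84·4 + 0·105·1 = 2384.
2384 mod 420 = 284.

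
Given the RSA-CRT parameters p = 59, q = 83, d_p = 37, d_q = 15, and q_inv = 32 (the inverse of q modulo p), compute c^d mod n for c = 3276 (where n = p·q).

m₁ = c^(d_p) mod p: c ≡ 31 (mod 59), and 31^37 mod 59 = 23.
m₂ = c^(d_q) mod q: c ≡ 39 (mod 83), and 39^15 mod 83 = 74.
h = q_inv·(m₁ − m₂) mod p = 32·(23 − 74) mod 59 = 20.
m = m₂ + h·q = 74 + 20·83 = 1734.

1734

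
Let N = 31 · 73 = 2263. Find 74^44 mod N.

731

Mod 31: 74 ≡ 12; by Fermat, exponent reduces to 44 mod 30 = 14; 12^14 ≡ 18 (mod 31).
Mod 73: 74 ≡ 1; 1^44 ≡ 1 (mod 73).
Combine by CRT: x ≡ 18 (mod 31), x ≡ 1 (mod 73) ⇒ x ≡ 731 (mod 2263).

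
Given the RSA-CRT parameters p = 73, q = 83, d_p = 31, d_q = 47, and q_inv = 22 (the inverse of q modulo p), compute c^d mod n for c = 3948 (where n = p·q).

3967

m₁ = c^(d_p) mod p: c ≡ 6 (mod 73), and 6^31 mod 73 = 25.
m₂ = c^(d_q) mod q: c ≡ 47 (mod 83), and 47^47 mod 83 = 66.
h = q_inv·(m₁ − m₂) mod p = 22·(25 − 66) mod 73 = 47.
m = m₂ + h·q = 66 + 47·83 = 3967.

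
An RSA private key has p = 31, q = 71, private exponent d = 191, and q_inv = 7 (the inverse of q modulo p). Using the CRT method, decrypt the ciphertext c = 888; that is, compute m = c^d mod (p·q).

d_p = d mod (p−1) = 191 mod 30 = 11; d_q = d mod (q−1) = 51.
m₁ = c^(d_p) mod p: c ≡ 20 (mod 31), and 20^11 mod 31 = 7.
m₂ = c^(d_q) mod q: c ≡ 36 (mod 71), and 36^51 mod 71 = 24.
h = q_inv·(m₁ − m₂) mod p = 7·(7 − 24) mod 31 = 5.
m = m₂ + h·q = 24 + 5·71 = 379.

379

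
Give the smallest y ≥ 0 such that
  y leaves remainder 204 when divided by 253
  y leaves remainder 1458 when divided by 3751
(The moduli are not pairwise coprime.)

gcd(253, 3751) = 11 and 11 | (1458 − 204), so the pair is consistent; merging gives y ≡ 65225 (mod 86273), where 86273 = lcm(253, 3751).
The solution is unique modulo lcm(253, 3751) = 86273.

65225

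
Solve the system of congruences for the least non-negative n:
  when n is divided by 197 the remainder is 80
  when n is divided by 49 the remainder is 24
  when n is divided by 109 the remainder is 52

143496

The moduli are pairwise coprime; M = 197·49·109 = 1052177.
M/197 = 5341; 5341 ≡ 22 (mod 197); 22·9 ≡ 1, so inverse 9.
M/49 = 21473; 21473 ≡ 11 (mod 49); 11·9 ≡ 1, so inverse 9.
M/109 = 9653; 9653 ≡ 61 (mod 109); 61·84 ≡ 1, so inverse 84.
n ≡ 80·5341·9 + 24·21473·9 + 52·9653·84 = 50647992.
50647992 mod 1052177 = 143496.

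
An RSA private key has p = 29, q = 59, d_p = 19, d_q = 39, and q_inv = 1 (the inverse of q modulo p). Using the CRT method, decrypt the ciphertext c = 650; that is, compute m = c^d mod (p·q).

m₁ = c^(d_p) mod p: c ≡ 12 (mod 29), and 12^19 mod 29 = 17.
m₂ = c^(d_q) mod q: c ≡ 1 (mod 59), and 1^39 mod 59 = 1.
h = q_inv·(m₁ − m₂) mod p = 1·(17 − 1) mod 29 = 16.
m = m₂ + h·q = 1 + 16·59 = 945.

945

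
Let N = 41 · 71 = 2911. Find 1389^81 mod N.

2291

Mod 41: 1389 ≡ 36; by Fermat, exponent reduces to 81 mod 40 = 1; 36^1 ≡ 36 (mod 41).
Mod 71: 1389 ≡ 40; by Fermat, exponent reduces to 81 mod 70 = 11; 40^11 ≡ 19 (mod 71).
Combine by CRT: x ≡ 36 (mod 41), x ≡ 19 (mod 71) ⇒ x ≡ 2291 (mod 2911).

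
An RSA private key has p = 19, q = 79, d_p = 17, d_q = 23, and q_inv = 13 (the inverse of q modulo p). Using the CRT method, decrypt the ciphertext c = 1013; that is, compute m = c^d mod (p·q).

301

m₁ = c^(d_p) mod p: c ≡ 6 (mod 19), and 6^17 mod 19 = 16.
m₂ = c^(d_q) mod q: c ≡ 65 (mod 79), and 65^23 mod 79 = 64.
h = q_inv·(m₁ − m₂) mod p = 13·(16 − 64) mod 19 = 3.
m = m₂ + h·q = 64 + 3·79 = 301.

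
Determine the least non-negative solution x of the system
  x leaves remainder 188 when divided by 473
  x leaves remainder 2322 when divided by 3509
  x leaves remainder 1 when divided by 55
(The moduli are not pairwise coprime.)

584816

Combine the congruences pairwise.
gcd(473, 3509) = 11 and 11 | (2322 − 188), so the pair is consistent; merging gives x ≡ 132155 (mod 150887), where 150887 = lcm(473, 3509).
gcd(150887, 55) = 11 and 11 | (1 − 132155), so the pair is consistent; merging gives x ≡ 584816 (mod 754435), where 754435 = lcm(150887, 55).
The solution is unique modulo lcm(473, 3509, 55) = 754435.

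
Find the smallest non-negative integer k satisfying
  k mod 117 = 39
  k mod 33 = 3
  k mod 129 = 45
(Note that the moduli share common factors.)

7527

gcd(117, 33) = 3 and 3 | (3 − 39), so the pair is consistent; merging gives k ≡ 1092 (mod 1287), where 1287 = lcm(117, 33).
gcd(1287, 129) = 3 and 3 | (45 − 1092), so the pair is consistent; merging gives k ≡ 7527 (mod 55341), where 55341 = lcm(1287, 129).
The solution is unique modulo lcm(117, 33, 129) = 55341.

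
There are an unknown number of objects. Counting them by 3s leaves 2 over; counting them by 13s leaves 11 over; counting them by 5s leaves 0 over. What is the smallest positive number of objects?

From N ≡ 2 (mod 3) write N = 2 + 3t. Substituting into N ≡ 11 (mod 13) gives 3t ≡ 9 (mod 13), and since 3⁻¹ ≡ 9 (mod 13), t ≡ 3. Hence N ≡ 2 + 3·3 = 11 (mod 39).
From N ≡ 11 (mod 39) write N = 11 + 39t. Substituting into N ≡ 0 (mod 5) gives 39t ≡ 4 (mod 5), and since 4⁻¹ ≡ 4 (mod 5), t ≡ 1. Hence N ≡ 11 + 39·1 = 50 (mod 195).

50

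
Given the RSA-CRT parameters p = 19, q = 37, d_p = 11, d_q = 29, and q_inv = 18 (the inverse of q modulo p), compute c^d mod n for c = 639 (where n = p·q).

692

m₁ = c^(d_p) mod p: c ≡ 12 (mod 19), and 12^11 mod 19 = 8.
m₂ = c^(d_q) mod q: c ≡ 10 (mod 37), and 10^29 mod 37 = 26.
h = q_inv·(m₁ − m₂) mod p = 18·(8 − 26) mod 19 = 18.
m = m₂ + h·q = 26 + 18·37 = 692.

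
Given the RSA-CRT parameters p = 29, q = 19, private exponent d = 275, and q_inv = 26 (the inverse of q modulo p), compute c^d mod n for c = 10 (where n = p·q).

98

d_p = d mod (p−1) = 275 mod 28 = 23; d_q = d mod (q−1) = 5.
m₁ = c^(d_p) mod p: c ≡ 10 (mod 29), and 10^23 mod 29 = 11.
m₂ = c^(d_q) mod q: c ≡ 10 (mod 19), and 10^5 mod 19 = 3.
h = q_inv·(m₁ − m₂) mod p = 26·(11 − 3) mod 29 = 5.
m = m₂ + h·q = 3 + 5·19 = 98.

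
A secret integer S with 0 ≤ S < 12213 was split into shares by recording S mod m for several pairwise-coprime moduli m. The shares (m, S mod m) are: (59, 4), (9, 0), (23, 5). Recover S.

From S ≡ 4 (mod 59) write S = 4 + 59t. Substituting into S ≡ 0 (mod 9) gives 59t ≡ 5 (mod 9), and since 5⁻¹ ≡ 2 (mod 9), t ≡ 1. Hence S ≡ 4 + 59·1 = 63 (mod 531).
From S ≡ 63 (mod 531) write S = 63 + 531t. Substituting into S ≡ 5 (mod 23) gives 531t ≡ 11 (mod 23), and since 2⁻¹ ≡ 12 (mod 23), t ≡ 17. Hence S ≡ 63 + 531·17 = 9090 (mod 12213).

9090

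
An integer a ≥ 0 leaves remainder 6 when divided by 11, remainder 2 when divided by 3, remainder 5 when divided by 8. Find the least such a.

Combine the congruences pairwise.
From a ≡ 6 (mod 11) write a = 6 + 11t. Substituting into a ≡ 2 (mod 3) gives 11t ≡ 2 (mod 3), and since 2⁻¹ ≡ 2 (mod 3), t ≡ 1. Hence a ≡ 6 + 11·1 = 17 (mod 33).
From a ≡ 17 (mod 33) write a = 17 + 33t. Substituting into a ≡ 5 (mod 8) gives 33t ≡ 4 (mod 8), and since 1⁻¹ ≡ 1 (mod 8), t ≡ 4. Hence a ≡ 17 + 33·4 = 149 (mod 264).

149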